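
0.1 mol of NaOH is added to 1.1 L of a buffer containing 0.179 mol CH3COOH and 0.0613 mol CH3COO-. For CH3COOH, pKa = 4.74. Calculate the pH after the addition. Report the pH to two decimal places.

pH = 5.05

After neutralization: n(CH3COOH) = 0.079 mol, n(CH3COO-) = 0.161 mol.
pH = pKa + log([A⁻]/[HA]) = 4.74 + log(0.161/0.079) = 4.74 +0.309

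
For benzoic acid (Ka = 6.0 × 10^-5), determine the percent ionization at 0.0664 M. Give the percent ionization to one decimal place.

3.0%

C6H5COOH ⇌ C6H5COO- + H+; let x = [H+] at equilibrium.
x ≈ √(Ka·C₀) = √(6.0 × 10^-5 × 0.0664) = 2.00 × 10^-3 M
% ionization = x/C₀ × 100% = 2.00 × 10^-3/0.0664 × 100% = 3.0%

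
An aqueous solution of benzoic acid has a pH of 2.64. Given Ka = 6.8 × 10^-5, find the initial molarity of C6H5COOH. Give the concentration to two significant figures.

C₀ = 7.9 × 10^-2 M

[H+] = 10^(-2.64) = 2.29 × 10^-3 M = x
Ka = x²/(C₀ − x) ⇒ C₀ = x + x²/Ka
C₀ = 2.29 × 10^-3 + (2.29 × 10^-3)²/(6.8 × 10^-5) = 7.94 × 10^-2 M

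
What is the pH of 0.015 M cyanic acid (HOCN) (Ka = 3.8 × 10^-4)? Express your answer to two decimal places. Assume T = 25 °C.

HOCN ⇌ OCN- + H+
Let x = [H+] at equilibrium. Ka = x²/(0.015 − x).
x is not negligible relative to C₀; solve x² + 0.00038·x − 5.7e-06 = 0.
x = [−0.00038 + √(0.00038² + 2.28e-05)]/2 = 2.21 × 10^-3 M
pH = −log[H+] = −log(2.21 × 10^-3) = 2.66

pH = 2.66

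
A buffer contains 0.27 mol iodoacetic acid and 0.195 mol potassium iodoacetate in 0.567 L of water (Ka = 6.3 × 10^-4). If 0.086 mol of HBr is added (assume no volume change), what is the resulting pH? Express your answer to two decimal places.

After neutralization: n(ICH2COOH) = 0.356 mol, n(ICH2COO-) = 0.109 mol.
pKa = −log(6.3 × 10^-4) = 3.201
pH = pKa + log(n_ICH2COO-/n_ICH2COOH) = 3.201 + log(0.109/0.356) = 3.201 + (-0.514)

pH = 2.69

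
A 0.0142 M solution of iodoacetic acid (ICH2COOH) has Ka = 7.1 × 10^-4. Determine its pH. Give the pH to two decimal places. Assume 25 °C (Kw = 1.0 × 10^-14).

pH = 2.55

ICH2COOH ⇌ ICH2COO- + H+
From the ICE table, Ka = [H+]²/(0.0142 − [H+]) = 7.1 × 10^-4.
[H+] is not negligible relative to C₀; solve [H+]² + 0.00071·[H+] − 1.01e-05 = 0.
[H+] = [−0.00071 + √(0.00071² + 4.03e-05)]/2 = 2.84 × 10^-3 M
pH = −log(2.84 × 10^-3) = 2.55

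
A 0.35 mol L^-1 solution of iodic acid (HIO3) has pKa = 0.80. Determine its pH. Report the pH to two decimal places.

HIO3 ⇌ IO3- + H+
Ka = 10^(−0.80) = 1.58 × 10^-1
Ka = [H+]²/(0.35 − [H+]) = 1.58 × 10^-1
The 5% rule fails; solving [H+]² + Ka·[H+] − Ka·C₀ = 0 exactly:
[H+] = [−0.158 + √(0.158² + 0.221)]/2 = 1.69 × 10^-1 M
pH = −log(1.69 × 10^-1) = 0.77

pH = 0.77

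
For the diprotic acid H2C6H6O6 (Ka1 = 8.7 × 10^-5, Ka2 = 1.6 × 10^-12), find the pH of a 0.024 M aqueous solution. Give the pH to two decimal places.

Since Ka1 ≫ Ka2, the first ionization dominates [H+].
Ka1 = x²/(0.024 − x) = 8.7 × 10^-5
Solving the quadratic: x = (−Ka1 + √(Ka1² + 4·Ka1·C₀))/2 = 1.40 × 10^-3 M
pH = −log(1.40 × 10^-3) = 2.85

pH = 2.85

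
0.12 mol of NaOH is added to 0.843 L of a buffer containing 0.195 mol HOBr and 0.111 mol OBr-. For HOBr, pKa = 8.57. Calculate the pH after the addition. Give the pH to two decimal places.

pH = 9.06

After neutralization: n(HOBr) = 0.075 mol, n(OBr-) = 0.231 mol.
Henderson–Hasselbalch with mole ratio 0.231/0.075: pH = 8.57 + (+0.489)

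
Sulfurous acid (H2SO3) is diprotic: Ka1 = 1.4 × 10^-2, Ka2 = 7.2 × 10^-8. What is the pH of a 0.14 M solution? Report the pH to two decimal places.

Ka1 ≫ Ka2, so treat the first dissociation as the only significant source of H+.
Ka1 = x²/(0.14 − x) = 1.4 × 10^-2
Solving the quadratic: x = (−Ka1 + √(Ka1² + 4·Ka1·C₀))/2 = 3.78 × 10^-2 M
pH = −log(3.78 × 10^-2) = 1.42

pH = 1.42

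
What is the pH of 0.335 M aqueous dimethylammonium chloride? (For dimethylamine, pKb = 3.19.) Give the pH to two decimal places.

pH = 5.64

(CH3)2NH2+ is the conjugate acid of the weak base (CH3)2NH.
Kb = 10^(−3.19) = 6.46 × 10^-4
Ka = Kw/Kb = 1.0×10^-14 / 6.46 × 10^-4 = 1.55 × 10^-11
From the ICE table, Ka = [H+]²/(0.335 − [H+]) = 1.55 × 10^-11.
Since Ka ≪ C₀, [H+] ≈ √(Ka·C₀) = 2.28 × 10^-6 M.
Check: 0.00068% ionized — well under 5%, approximation valid.
pH = −log(2.28 × 10^-6) = 5.64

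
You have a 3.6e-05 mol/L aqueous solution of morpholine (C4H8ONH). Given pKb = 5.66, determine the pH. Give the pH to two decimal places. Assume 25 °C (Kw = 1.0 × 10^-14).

C4H8ONH + H2O ⇌ C4H8ONH2+ + OH-
Kb = 10^(−5.66) = 2.19 × 10^-6
Kb = x²/(3.6e-05 − x) = 2.19 × 10^-6
The 5% rule fails; solving x² + Kb·x − Kb·C₀ = 0 exactly:
x = (−Kb + √(Kb² + 4·Kb·C₀))/2 = 7.85 × 10^-6 M
pOH = 5.11, so pH = 14.00 − pOH = 8.89

pH = 8.89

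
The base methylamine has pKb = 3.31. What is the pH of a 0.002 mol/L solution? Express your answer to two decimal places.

pH = 10.89

CH3NH2 + H2O ⇌ CH3NH3+ + OH-
Kb = 10^(−3.31) = 4.90 × 10^-4
Kb = x²/(0.002 − x) = 4.90 × 10^-4
The 5% rule fails; solving x² + Kb·x − Kb·C₀ = 0 exactly:
x = [−0.00049 + √(0.00049² + 3.92e-06)]/2 = 7.75 × 10^-4 M
pOH = −log(7.75 × 10^-4) = 3.11; pH = 14.00 − 3.11 = 10.89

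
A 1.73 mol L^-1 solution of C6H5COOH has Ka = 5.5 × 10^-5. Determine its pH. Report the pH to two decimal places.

C6H5COOH ⇌ C6H5COO- + H+
From the ICE table, Ka = [H+]²/(1.73 − [H+]) = 5.5 × 10^-5.
Neglecting [H+] in the denominator: [H+] = √(5.5 × 10^-5 × 1.73) = 9.75 × 10^-3 M
([H+]/C₀ = 0.56% < 5%, so the approximation holds.)
pH = −log[H+] = −log(9.75 × 10^-3) = 2.01

pH = 2.01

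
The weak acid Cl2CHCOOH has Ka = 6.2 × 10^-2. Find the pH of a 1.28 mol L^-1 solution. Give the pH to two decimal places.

pH = 0.60

Cl2CHCOOH ⇌ Cl2CHCOO- + H+
Ka = [H+]²/(1.28 − [H+]) = 6.2 × 10^-2
The 5% rule fails; solving [H+]² + Ka·[H+] − Ka·C₀ = 0 exactly:
[H+] = (−Ka + √(Ka² + 4·Ka·C₀))/2 = 2.52 × 10^-1 M
pH = −log[H+] = −log(2.52 × 10^-1) = 0.60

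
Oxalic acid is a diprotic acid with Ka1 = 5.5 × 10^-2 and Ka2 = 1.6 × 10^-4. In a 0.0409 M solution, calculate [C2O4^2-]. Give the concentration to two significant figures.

First ionization gives [H+] ≈ [HC2O4-] = 2.73 × 10^-2 M.
Second step: Ka2 = [H+][C2O4^2-]/[HC2O4-] ≈ [C2O4^2-] (since [H+] ≈ [HC2O4-]).
So [C2O4^2-] ≈ Ka2.

1.6 × 10^-4 M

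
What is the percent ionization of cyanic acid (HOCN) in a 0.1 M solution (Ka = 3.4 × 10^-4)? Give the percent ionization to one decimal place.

5.7%

HOCN ⇌ OCN- + H+; let x = [H+] at equilibrium.
Ka = x²/(C₀ − x); solving the quadratic gives x = 5.66 × 10^-3 M.
Fraction ionized = 5.66 × 10^-3 / 0.1 = 0.0566 → 5.7%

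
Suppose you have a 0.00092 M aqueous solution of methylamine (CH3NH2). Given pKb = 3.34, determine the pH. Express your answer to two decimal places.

pH = 10.66

CH3NH2 + H2O ⇌ CH3NH3+ + OH-
Kb = 10^(−3.34) = 4.57 × 10^-4
Let x = [OH-] at equilibrium. Kb = x²/(0.00092 − x).
The 5% rule fails; solving x² + Kb·x − Kb·C₀ = 0 exactly:
x = (−Kb + √(Kb² + 4·Kb·C₀))/2 = 4.59 × 10^-4 M
pOH = 3.34, so pH = 14.00 − pOH = 10.66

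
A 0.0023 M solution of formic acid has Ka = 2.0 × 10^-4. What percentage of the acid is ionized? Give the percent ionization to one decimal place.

HCOOH ⇌ HCOO- + H+; let x = [H+] at equilibrium.
Ka = x²/(C₀ − x); solving the quadratic gives x = 5.86 × 10^-4 M.
Fraction ionized = 5.86 × 10^-4 / 0.0023 = 0.2548 → 25.5%

25.5%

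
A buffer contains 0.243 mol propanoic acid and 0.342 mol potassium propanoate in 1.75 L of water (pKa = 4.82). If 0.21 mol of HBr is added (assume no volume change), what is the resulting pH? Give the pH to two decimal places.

After neutralization: n(CH3CH2COOH) = 0.453 mol, n(CH3CH2COO-) = 0.132 mol.
pH = pKa + log(n_CH3CH2COO-/n_CH3CH2COOH) = 4.82 + log(0.132/0.453) = 4.82 + (-0.536)

pH = 4.28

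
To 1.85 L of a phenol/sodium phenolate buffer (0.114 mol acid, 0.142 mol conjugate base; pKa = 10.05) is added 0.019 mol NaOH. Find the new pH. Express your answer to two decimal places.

OH- converts C6H5OH to C6H5O-: C6H5OH → 0.095 mol, C6H5O- → 0.161 mol.
Henderson–Hasselbalch with mole ratio 0.161/0.095: pH = 10.05 + (+0.229)

pH = 10.28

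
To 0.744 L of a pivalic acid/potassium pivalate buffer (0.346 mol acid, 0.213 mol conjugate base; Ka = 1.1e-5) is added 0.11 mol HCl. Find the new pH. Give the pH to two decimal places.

Added H+ converts (CH3)3CCOO- to (CH3)3CCOOH: (CH3)3CCOOH → 0.456 mol, (CH3)3CCOO- → 0.103 mol.
pKa = −log(1.1 × 10^-5) = 4.959
pH = pKa + log([A⁻]/[HA]) = 4.959 + log(0.103/0.456) = 4.959 -0.646

pH = 4.31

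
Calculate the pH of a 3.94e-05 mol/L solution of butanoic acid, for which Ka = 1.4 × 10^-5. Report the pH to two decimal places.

pH = 4.76

CH3(CH2)2COOH ⇌ CH3(CH2)2COO- + H+
From the ICE table, Ka = [H+]²/(3.94e-05 − [H+]) = 1.4 × 10^-5.
[H+] is not negligible relative to C₀; solve [H+]² + 1.4e-05·[H+] − 5.52e-10 = 0.
[H+] = (−Ka + √(Ka² + 4·Ka·C₀))/2 = 1.75 × 10^-5 M
pH = −log[H+] = −log(1.75 × 10^-5) = 4.76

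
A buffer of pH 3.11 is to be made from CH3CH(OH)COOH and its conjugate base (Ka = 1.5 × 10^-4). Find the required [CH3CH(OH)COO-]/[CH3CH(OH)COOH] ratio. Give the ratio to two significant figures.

pKa = -log(1.5 × 10^-4) = 3.824
pH = pKa + log(r) ⇒ log(r) = 3.11 − 3.824 = -0.714
r = [CH3CH(OH)COO-]/[CH3CH(OH)COOH] = 10^(-0.714) = 0.193

ratio = 0.19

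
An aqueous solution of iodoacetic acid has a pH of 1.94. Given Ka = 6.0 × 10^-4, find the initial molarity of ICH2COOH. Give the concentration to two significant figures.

C₀ = 2.3 × 10^-1 M

[H+] = 10^(-1.94) = 1.15 × 10^-2 M = x
Ka = x²/(C₀ − x) ⇒ C₀ = x + x²/Ka
C₀ = 1.15 × 10^-2 + (1.15 × 10^-2)²/(6.0 × 10^-4) = 2.32 × 10^-1 M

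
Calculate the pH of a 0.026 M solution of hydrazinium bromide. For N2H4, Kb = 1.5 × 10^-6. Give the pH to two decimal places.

pH = 4.88

N2H5+ is the conjugate acid of the weak base N2H4.
Ka = Kw/Kb = 1.0×10^-14 / 1.5 × 10^-6 = 6.67 × 10^-9
Let x = [H+] at equilibrium. Ka = x²/(0.026 − x).
Neglecting x in the denominator: x = √(6.67 × 10^-9 × 0.026) = 1.32 × 10^-5 M
pH = −log(1.32 × 10^-5) = 4.88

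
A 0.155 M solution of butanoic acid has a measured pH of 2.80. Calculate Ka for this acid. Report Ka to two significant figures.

[H+] = 10^(-2.80) = 1.58 × 10^-3 M
At equilibrium [HA] = 0.155 − 1.58 × 10^-3 = 1.53 × 10^-1 M
Ka = [H+][A-]/[HA] = (1.58 × 10^-3)² / 1.53 × 10^-1 = 1.6 × 10^-5

Ka = 1.6 × 10^-5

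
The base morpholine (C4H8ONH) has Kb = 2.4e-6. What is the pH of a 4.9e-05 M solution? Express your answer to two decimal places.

pH = 8.99

C4H8ONH + H2O ⇌ C4H8ONH2+ + OH-
From the ICE table, Kb = [OH-]²/(4.9e-05 − [OH-]) = 2.4 × 10^-6.
Here C₀/Kb ≈ 20.4, so the small-[OH-] approximation fails. Use the quadratic:
[OH-] = (−Kb + √(Kb² + 4·Kb·C₀))/2 = 9.71 × 10^-6 M
pOH = 5.01, so pH = 14.00 − pOH = 8.99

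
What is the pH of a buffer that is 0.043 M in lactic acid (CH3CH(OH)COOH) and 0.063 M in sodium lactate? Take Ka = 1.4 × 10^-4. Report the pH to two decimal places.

pKa = −log(1.4 × 10^-4) = 3.854
Using pH = pKa + log([base]/[acid]) with [base]/[acid] = 0.063/0.043:
pH = 3.854 + (+0.166) = 4.02

pH = 4.02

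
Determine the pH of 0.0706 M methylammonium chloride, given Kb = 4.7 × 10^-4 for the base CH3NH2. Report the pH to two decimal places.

CH3NH3+ is the conjugate acid of the weak base CH3NH2.
Ka = Kw/Kb = 1.0×10^-14 / 4.7 × 10^-4 = 2.13 × 10^-11
From the ICE table, Ka = [H+]²/(0.0706 − [H+]) = 2.13 × 10^-11.
Assume [H+] ≪ 0.0706: [H+] ≈ √(2.13 × 10^-11 × 0.0706) = 1.23 × 10^-6 M
Check: 0.0017% ionized — well under 5%, approximation valid.
pH = −log(1.23 × 10^-6) = 5.91

pH = 5.91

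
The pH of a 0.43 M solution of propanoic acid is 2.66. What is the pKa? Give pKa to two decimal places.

pKa = 4.95

[H+] = 10^(-2.66) = 2.19 × 10^-3 M
At equilibrium [HA] = 0.43 − 2.19 × 10^-3 = 4.28 × 10^-1 M
Ka = [H+][A-]/[HA] = (2.19 × 10^-3)² / 4.28 × 10^-1 = 1.12 × 10^-5
pKa = -log(1.12 × 10^-5) = 4.95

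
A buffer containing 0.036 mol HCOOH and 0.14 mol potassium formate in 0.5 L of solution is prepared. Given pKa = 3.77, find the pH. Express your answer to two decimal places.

pH = 4.36

Using pH = pKa + log([base]/[acid]) with [base]/[acid] = 0.14/0.036:
pH = 3.77 + (+0.590) = 4.36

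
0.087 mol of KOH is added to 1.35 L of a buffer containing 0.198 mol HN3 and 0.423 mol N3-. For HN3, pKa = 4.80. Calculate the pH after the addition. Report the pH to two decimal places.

After neutralization: n(HN3) = 0.111 mol, n(N3-) = 0.51 mol.
Henderson–Hasselbalch with mole ratio 0.51/0.111: pH = 4.80 + (+0.662)

pH = 5.46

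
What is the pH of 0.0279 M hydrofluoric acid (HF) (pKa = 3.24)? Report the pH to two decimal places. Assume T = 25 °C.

pH = 2.43

HF ⇌ F- + H+
Ka = 10^(−3.24) = 5.75 × 10^-4
Ka = [H+]²/(0.0279 − [H+]) = 5.75 × 10^-4
[H+] is not negligible relative to C₀; solve [H+]² + 0.000575·[H+] − 1.6e-05 = 0.
[H+] = [−0.000575 + √(0.000575² + 6.42e-05)]/2 = 3.73 × 10^-3 M
pH = −log(3.73 × 10^-3) = 2.43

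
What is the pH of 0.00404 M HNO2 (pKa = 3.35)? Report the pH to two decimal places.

HNO2 ⇌ NO2- + H+
Ka = 10^(−3.35) = 4.47 × 10^-4
Ka = [H+]²/(0.00404 − [H+]) = 4.47 × 10^-4
[H+] is not negligible relative to C₀; solve [H+]² + 0.000447·[H+] − 1.81e-06 = 0.
[H+] = (−Ka + √(Ka² + 4·Ka·C₀))/2 = 1.14 × 10^-3 M
pH = −log[H+] = −log(1.14 × 10^-3) = 2.94

pH = 2.94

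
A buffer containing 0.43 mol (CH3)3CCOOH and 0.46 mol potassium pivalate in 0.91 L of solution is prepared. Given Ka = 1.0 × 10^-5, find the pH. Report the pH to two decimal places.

pKa = −log(1.0 × 10^-5) = 5.000
pH = pKa + log([A⁻]/[HA]) = 5.000 + log(0.46/0.43)
pH = 5.000 + (+0.029) = 5.03

pH = 5.03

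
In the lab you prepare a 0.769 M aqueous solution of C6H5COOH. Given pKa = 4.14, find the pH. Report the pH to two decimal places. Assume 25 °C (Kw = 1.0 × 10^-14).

pH = 2.13

C6H5COOH ⇌ C6H5COO- + H+
Ka = 10^(−4.14) = 7.24 × 10^-5
Ka = [H+]²/(0.769 − [H+]) = 7.24 × 10^-5
Neglecting [H+] in the denominator: [H+] = √(7.24 × 10^-5 × 0.769) = 7.46 × 10^-3 M
pH = −log(7.46 × 10^-3) = 2.13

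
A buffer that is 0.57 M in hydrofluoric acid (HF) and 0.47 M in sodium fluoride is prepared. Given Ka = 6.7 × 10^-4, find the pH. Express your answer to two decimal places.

pH = 3.09

pKa = −log(6.7 × 10^-4) = 3.174
pH = pKa + log([A⁻]/[HA]) = 3.174 + log(0.47/0.57)
pH = 3.174 + (-0.084) = 3.09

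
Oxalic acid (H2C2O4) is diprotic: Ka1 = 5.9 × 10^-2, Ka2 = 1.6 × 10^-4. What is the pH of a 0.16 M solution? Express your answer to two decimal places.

pH = 1.14

Ka1 ≫ Ka2, so treat the first dissociation as the only significant source of H+.
Ka1 = x²/(0.16 − x) = 5.9 × 10^-2
Solving the quadratic: x = (−Ka1 + √(Ka1² + 4·Ka1·C₀))/2 = 7.20 × 10^-2 M
pH = −log(7.20 × 10^-2) = 1.14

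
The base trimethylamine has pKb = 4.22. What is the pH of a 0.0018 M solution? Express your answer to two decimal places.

pH = 10.48

(CH3)3N + H2O ⇌ (CH3)3NH+ + OH-
Kb = 10^(−4.22) = 6.03 × 10^-5
Let x = [OH-] at equilibrium. Kb = x²/(0.0018 − x).
x is not negligible relative to C₀; solve x² + 6.03e-05·x − 1.09e-07 = 0.
x = [−6.03e-05 + √(6.03e-05² + 4.34e-07)]/2 = 3.01 × 10^-4 M
pOH = −log(3.01 × 10^-4) = 3.52; pH = 14.00 − 3.52 = 10.48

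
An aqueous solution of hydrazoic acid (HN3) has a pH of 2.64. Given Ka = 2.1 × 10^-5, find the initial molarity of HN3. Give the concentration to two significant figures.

[H+] = 10^(-2.64) = 2.29 × 10^-3 M = x
Ka = x²/(C₀ − x) ⇒ C₀ = x + x²/Ka
C₀ = 2.29 × 10^-3 + (2.29 × 10^-3)²/(2.1 × 10^-5) = 2.52 × 10^-1 M

C₀ = 2.5 × 10^-1 M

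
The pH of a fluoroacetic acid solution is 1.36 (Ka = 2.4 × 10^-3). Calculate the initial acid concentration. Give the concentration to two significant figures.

[H+] = 10^(-1.36) = 4.37 × 10^-2 M = x
Ka = x²/(C₀ − x) ⇒ C₀ = x + x²/Ka
C₀ = 4.37 × 10^-2 + (4.37 × 10^-2)²/(2.4 × 10^-3) = 8.39 × 10^-1 M

C₀ = 8.4 × 10^-1 M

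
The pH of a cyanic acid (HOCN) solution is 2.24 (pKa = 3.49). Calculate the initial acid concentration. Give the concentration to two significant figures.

C₀ = 1.1 × 10^-1 M

[H+] = 10^(-2.24) = 5.75 × 10^-3 M = x
Ka = 10^(−3.49) = 3.24 × 10^-4
Ka = x²/(C₀ − x) ⇒ C₀ = x + x²/Ka
C₀ = 5.75 × 10^-3 + (5.75 × 10^-3)²/(3.24 × 10^-4) = 1.08 × 10^-1 M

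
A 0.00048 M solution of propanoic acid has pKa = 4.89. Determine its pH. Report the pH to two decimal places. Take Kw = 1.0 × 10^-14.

pH = 4.14

CH3CH2COOH ⇌ CH3CH2COO- + H+
Ka = 10^(−4.89) = 1.29 × 10^-5
Ka = x²/(0.00048 − x) = 1.29 × 10^-5
x is not negligible relative to C₀; solve x² + 1.29e-05·x − 6.19e-09 = 0.
x = (−Ka + √(Ka² + 4·Ka·C₀))/2 = 7.25 × 10^-5 M
pH = −log(7.25 × 10^-5) = 4.14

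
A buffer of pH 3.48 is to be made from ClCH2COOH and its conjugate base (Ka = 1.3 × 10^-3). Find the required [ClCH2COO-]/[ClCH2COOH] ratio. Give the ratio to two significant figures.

pKa = -log(1.3 × 10^-3) = 2.886
pH = pKa + log(r) ⇒ log(r) = 3.48 − 2.886 = +0.594
r = [ClCH2COO-]/[ClCH2COOH] = 10^(+0.594) = 3.93

ratio = 3.9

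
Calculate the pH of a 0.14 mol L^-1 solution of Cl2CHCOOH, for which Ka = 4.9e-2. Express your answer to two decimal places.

Cl2CHCOOH ⇌ Cl2CHCOO- + H+
From the ICE table, Ka = x²/(0.14 − x) = 4.9 × 10^-2.
The 5% rule fails; solving x² + Ka·x − Ka·C₀ = 0 exactly:
x = (−Ka + √(Ka² + 4·Ka·C₀))/2 = 6.19 × 10^-2 M
pH = −log[H+] = −log(6.19 × 10^-2) = 1.21

pH = 1.21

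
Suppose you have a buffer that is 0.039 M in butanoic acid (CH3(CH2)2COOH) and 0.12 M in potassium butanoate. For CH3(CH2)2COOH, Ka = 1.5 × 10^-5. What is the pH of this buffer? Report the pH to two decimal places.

pH = 5.31

pKa = −log(1.5 × 10^-5) = 4.824
pH = pKa + log([A⁻]/[HA]) = 4.824 + log(0.12/0.039)
pH = 4.824 + (+0.488) = 5.31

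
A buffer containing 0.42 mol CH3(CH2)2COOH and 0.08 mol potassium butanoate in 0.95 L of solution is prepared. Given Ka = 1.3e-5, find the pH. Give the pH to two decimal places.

pH = 4.17

pKa = −log(1.3 × 10^-5) = 4.886
Using pH = pKa + log([base]/[acid]) with [base]/[acid] = 0.08/0.42:
pH = 4.886 + (-0.720) = 4.17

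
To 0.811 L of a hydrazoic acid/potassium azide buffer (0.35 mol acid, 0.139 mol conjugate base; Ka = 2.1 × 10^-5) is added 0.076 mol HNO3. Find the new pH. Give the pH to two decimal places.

After neutralization: n(HN3) = 0.426 mol, n(N3-) = 0.063 mol.
pKa = −log(2.1 × 10^-5) = 4.678
pH = pKa + log(n_N3-/n_HN3) = 4.678 + log(0.063/0.426) = 4.678 + (-0.830)

pH = 3.85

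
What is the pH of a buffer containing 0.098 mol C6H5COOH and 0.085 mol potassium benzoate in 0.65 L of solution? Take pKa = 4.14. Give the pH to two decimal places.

pH = 4.08

Using pH = pKa + log([base]/[acid]) with [base]/[acid] = 0.085/0.098:
pH = 4.14 + (-0.062) = 4.08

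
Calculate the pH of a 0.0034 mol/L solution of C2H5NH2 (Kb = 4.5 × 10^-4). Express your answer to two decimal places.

pH = 11.01

C2H5NH2 + H2O ⇌ C2H5NH3+ + OH-
From the ICE table, Kb = [OH-]²/(0.0034 − [OH-]) = 4.5 × 10^-4.
The 5% rule fails; solving [OH-]² + Kb·[OH-] − Kb·C₀ = 0 exactly:
[OH-] = [−0.00045 + √(0.00045² + 6.12e-06)]/2 = 1.03 × 10^-3 M
pOH = 2.99, so pH = 14.00 − pOH = 11.01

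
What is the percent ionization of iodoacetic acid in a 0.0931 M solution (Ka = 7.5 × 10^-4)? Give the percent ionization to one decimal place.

ICH2COOH ⇌ ICH2COO- + H+; let x = [H+] at equilibrium.
Ka = x²/(C₀ − x); solving the quadratic gives x = 7.99 × 10^-3 M.
% ionization = x/C₀ × 100% = 7.99 × 10^-3/0.0931 × 100% = 8.6%

8.6%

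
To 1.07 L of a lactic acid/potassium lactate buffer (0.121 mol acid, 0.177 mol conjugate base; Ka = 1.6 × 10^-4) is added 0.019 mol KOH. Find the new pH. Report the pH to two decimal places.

pH = 4.08

OH- converts CH3CH(OH)COOH to CH3CH(OH)COO-: CH3CH(OH)COOH → 0.102 mol, CH3CH(OH)COO- → 0.196 mol.
pKa = −log(1.6 × 10^-4) = 3.796
pH = pKa + log([A⁻]/[HA]) = 3.796 + log(0.196/0.102) = 3.796 +0.284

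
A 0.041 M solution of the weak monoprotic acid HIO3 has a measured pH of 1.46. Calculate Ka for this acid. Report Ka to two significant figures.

Ka = 1.9 × 10^-1

[H+] = 10^(-1.46) = 3.47 × 10^-2 M
At equilibrium [HA] = 0.041 − 3.47 × 10^-2 = 6.30 × 10^-3 M
Ka = [H+][A-]/[HA] = (3.47 × 10^-2)² / 6.30 × 10^-3 = 1.9 × 10^-1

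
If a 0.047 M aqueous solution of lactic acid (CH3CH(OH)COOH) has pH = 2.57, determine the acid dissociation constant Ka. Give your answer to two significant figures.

Ka = 1.6 × 10^-4

[H+] = 10^(-2.57) = 2.69 × 10^-3 M
At equilibrium [HA] = 0.047 − 2.69 × 10^-3 = 4.43 × 10^-2 M
Ka = [H+][A-]/[HA] = (2.69 × 10^-3)² / 4.43 × 10^-2 = 1.6 × 10^-4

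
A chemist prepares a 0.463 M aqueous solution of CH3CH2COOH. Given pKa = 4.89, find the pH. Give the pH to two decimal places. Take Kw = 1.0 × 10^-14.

pH = 2.61

CH3CH2COOH ⇌ CH3CH2COO- + H+
Ka = 10^(−4.89) = 1.29 × 10^-5
From the ICE table, Ka = [H+]²/(0.463 − [H+]) = 1.29 × 10^-5.
Assume [H+] ≪ 0.463: [H+] ≈ √(1.29 × 10^-5 × 0.463) = 2.44 × 10^-3 M
([H+]/C₀ = 0.53% < 5%, so the approximation holds.)
pH = −log(2.44 × 10^-3) = 2.61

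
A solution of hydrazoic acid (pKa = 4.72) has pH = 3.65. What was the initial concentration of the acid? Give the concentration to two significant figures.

[H+] = 10^(-3.65) = 2.24 × 10^-4 M = x
Ka = 10^(−4.72) = 1.91 × 10^-5
Ka = x²/(C₀ − x) ⇒ C₀ = x + x²/Ka
C₀ = 2.24 × 10^-4 + (2.24 × 10^-4)²/(1.91 × 10^-5) = 2.85 × 10^-3 M

C₀ = 2.9 × 10^-3 M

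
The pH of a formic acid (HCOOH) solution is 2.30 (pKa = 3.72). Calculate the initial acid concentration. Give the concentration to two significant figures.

C₀ = 1.4 × 10^-1 M

[H+] = 10^(-2.30) = 5.01 × 10^-3 M = x
Ka = 10^(−3.72) = 1.91 × 10^-4
Ka = x²/(C₀ − x) ⇒ C₀ = x + x²/Ka
C₀ = 5.01 × 10^-3 + (5.01 × 10^-3)²/(1.91 × 10^-4) = 1.36 × 10^-1 M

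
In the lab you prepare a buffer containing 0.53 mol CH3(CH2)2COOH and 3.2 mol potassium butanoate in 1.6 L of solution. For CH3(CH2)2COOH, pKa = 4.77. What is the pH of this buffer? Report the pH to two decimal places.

pH = 5.55

Henderson–Hasselbalch: pH = pKa + log([CH3(CH2)2COO-]/[CH3(CH2)2COOH]) = 4.77 + log(3.2/0.53)
pH = 4.77 + (+0.781) = 5.55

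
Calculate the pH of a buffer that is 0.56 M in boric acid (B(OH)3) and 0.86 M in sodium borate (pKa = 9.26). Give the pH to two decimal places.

pH = 9.45

pH = pKa + log([A⁻]/[HA]) = 9.26 + log(0.86/0.56)
pH = 9.26 + (+0.186) = 9.45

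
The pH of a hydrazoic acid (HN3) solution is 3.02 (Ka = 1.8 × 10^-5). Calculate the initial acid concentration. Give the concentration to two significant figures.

[H+] = 10^(-3.02) = 9.55 × 10^-4 M = x
Ka = x²/(C₀ − x) ⇒ C₀ = x + x²/Ka
C₀ = 9.55 × 10^-4 + (9.55 × 10^-4)²/(1.8 × 10^-5) = 5.16 × 10^-2 M

C₀ = 5.2 × 10^-2 M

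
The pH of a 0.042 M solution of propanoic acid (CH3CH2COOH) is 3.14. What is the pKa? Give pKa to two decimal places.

[H+] = 10^(-3.14) = 7.24 × 10^-4 M
At equilibrium [HA] = 0.042 − 7.24 × 10^-4 = 4.13 × 10^-2 M
Ka = [H+][A-]/[HA] = (7.24 × 10^-4)² / 4.13 × 10^-2 = 1.27 × 10^-5
pKa = -log(1.27 × 10^-5) = 4.90

pKa = 4.90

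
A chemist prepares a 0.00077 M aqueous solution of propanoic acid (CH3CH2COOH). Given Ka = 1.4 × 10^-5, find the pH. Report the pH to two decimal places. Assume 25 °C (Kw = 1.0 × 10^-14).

CH3CH2COOH ⇌ CH3CH2COO- + H+
From the ICE table, Ka = [H+]²/(0.00077 − [H+]) = 1.4 × 10^-5.
The 5% rule fails; solving [H+]² + Ka·[H+] − Ka·C₀ = 0 exactly:
[H+] = (−Ka + √(Ka² + 4·Ka·C₀))/2 = 9.71 × 10^-5 M
pH = −log[H+] = −log(9.71 × 10^-5) = 4.01

pH = 4.01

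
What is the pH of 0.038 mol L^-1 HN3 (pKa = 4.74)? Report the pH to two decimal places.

HN3 ⇌ N3- + H+
Ka = 10^(−4.74) = 1.82 × 10^-5
Ka = x²/(0.038 − x) = 1.82 × 10^-5
Since Ka ≪ C₀, x ≈ √(Ka·C₀) = 8.32 × 10^-4 M.
(x/C₀ = 2.2% < 5%, so the approximation holds.)
pH = −log[H+] = −log(8.32 × 10^-4) = 3.08

pH = 3.08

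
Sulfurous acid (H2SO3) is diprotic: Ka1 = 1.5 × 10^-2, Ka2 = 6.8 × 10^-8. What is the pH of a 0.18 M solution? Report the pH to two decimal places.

pH = 1.35

Since Ka1 ≫ Ka2, the first ionization dominates [H+].
Ka1 = x²/(0.18 − x) = 1.5 × 10^-2
Solving the quadratic: x = (−Ka1 + √(Ka1² + 4·Ka1·C₀))/2 = 4.50 × 10^-2 M
pH = −log(4.50 × 10^-2) = 1.35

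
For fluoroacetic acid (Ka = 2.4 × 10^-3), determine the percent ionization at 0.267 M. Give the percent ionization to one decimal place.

FCH2COOH ⇌ FCH2COO- + H+; let x = [H+] at equilibrium.
Solve x² + 0.0024x − 0.000641 = 0 → x = 2.41 × 10^-2 M
Fraction ionized = 2.41 × 10^-2 / 0.267 = 0.0903 → 9.0%

9.0%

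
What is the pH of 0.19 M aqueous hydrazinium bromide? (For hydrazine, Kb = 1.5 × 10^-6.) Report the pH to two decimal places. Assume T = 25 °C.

N2H5+ is the conjugate acid of the weak base N2H4.
Ka = Kw/Kb = 1.0×10^-14 / 1.5 × 10^-6 = 6.67 × 10^-9
Let x = [H+] at equilibrium. Ka = x²/(0.19 − x).
Neglecting x in the denominator: x = √(6.67 × 10^-9 × 0.19) = 3.56 × 10^-5 M
(x/C₀ = 0.019% < 5%, so the approximation holds.)
pH = −log(3.56 × 10^-5) = 4.45

pH = 4.45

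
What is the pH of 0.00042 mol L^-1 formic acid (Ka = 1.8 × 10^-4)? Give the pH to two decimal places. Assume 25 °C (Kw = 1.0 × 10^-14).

HCOOH ⇌ HCOO- + H+
Ka = x²/(0.00042 − x) = 1.8 × 10^-4
Here C₀/Ka ≈ 2.33, so the small-x approximation fails. Use the quadratic:
x = [−0.00018 + √(0.00018² + 3.02e-07)]/2 = 1.99 × 10^-4 M
pH = −log[H+] = −log(1.99 × 10^-4) = 3.70

pH = 3.70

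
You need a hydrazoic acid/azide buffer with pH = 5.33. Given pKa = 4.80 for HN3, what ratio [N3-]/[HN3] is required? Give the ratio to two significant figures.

pH = pKa + log(r) ⇒ log(r) = 5.33 − 4.80 = +0.53
r = [N3-]/[HN3] = 10^(+0.53) = 3.39

ratio = 3.4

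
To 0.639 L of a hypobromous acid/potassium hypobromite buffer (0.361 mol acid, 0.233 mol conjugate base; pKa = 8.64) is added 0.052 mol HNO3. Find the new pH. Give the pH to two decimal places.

Added H+ converts OBr- to HOBr: HOBr → 0.413 mol, OBr- → 0.181 mol.
pH = pKa + log(n_OBr-/n_HOBr) = 8.64 + log(0.181/0.413) = 8.64 + (-0.358)

pH = 8.28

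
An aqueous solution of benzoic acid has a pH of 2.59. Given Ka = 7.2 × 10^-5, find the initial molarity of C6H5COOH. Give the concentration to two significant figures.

[H+] = 10^(-2.59) = 2.57 × 10^-3 M = x
Ka = x²/(C₀ − x) ⇒ C₀ = x + x²/Ka
C₀ = 2.57 × 10^-3 + (2.57 × 10^-3)²/(7.2 × 10^-5) = 9.43 × 10^-2 M

C₀ = 9.4 × 10^-2 M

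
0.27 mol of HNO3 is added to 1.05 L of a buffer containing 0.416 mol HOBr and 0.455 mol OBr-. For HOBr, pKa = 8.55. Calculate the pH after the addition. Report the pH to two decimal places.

Added H+ converts OBr- to HOBr: HOBr → 0.686 mol, OBr- → 0.185 mol.
Henderson–Hasselbalch with mole ratio 0.185/0.686: pH = 8.55 + (-0.569)

pH = 7.98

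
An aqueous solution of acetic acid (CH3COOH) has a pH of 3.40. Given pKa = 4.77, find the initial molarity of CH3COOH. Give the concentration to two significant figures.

[H+] = 10^(-3.40) = 3.98 × 10^-4 M = x
Ka = 10^(−4.77) = 1.70 × 10^-5
Ka = x²/(C₀ − x) ⇒ C₀ = x + x²/Ka
C₀ = 3.98 × 10^-4 + (3.98 × 10^-4)²/(1.70 × 10^-5) = 9.72 × 10^-3 M

C₀ = 9.7 × 10^-3 M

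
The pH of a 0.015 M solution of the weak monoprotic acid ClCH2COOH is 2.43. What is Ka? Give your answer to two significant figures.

[H+] = 10^(-2.43) = 3.72 × 10^-3 M
At equilibrium [HA] = 0.015 − 3.72 × 10^-3 = 1.13 × 10^-2 M
Ka = [H+][A-]/[HA] = (3.72 × 10^-3)² / 1.13 × 10^-2 = 1.2 × 10^-3

Ka = 1.2 × 10^-3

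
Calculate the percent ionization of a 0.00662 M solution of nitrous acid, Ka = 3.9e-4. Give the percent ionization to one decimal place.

21.5%

HNO2 ⇌ NO2- + H+; let x = [H+] at equilibrium.
Ka = x²/(C₀ − x); solving the quadratic gives x = 1.42 × 10^-3 M.
Fraction ionized = 1.42 × 10^-3 / 0.00662 = 0.2145 → 21.5%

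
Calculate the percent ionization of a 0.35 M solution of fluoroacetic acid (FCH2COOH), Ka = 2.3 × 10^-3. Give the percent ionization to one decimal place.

7.8%

FCH2COOH ⇌ FCH2COO- + H+; let x = [H+] at equilibrium.
Solve x² + 0.0023x − 0.000805 = 0 → x = 2.72 × 10^-2 M
% ionization = x/C₀ × 100% = 2.72 × 10^-2/0.35 × 100% = 7.8%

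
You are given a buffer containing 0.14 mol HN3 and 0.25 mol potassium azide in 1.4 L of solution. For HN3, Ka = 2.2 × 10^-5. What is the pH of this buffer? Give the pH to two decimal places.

pH = 4.91

pKa = −log(2.2 × 10^-5) = 4.658
Henderson–Hasselbalch: pH = pKa + log([N3-]/[HN3]) = 4.658 + log(0.25/0.14)
pH = 4.658 + (+0.252) = 4.91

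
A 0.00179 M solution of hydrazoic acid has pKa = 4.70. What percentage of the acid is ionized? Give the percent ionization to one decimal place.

10.0%

HN3 ⇌ N3- + H+; let x = [H+] at equilibrium.
Ka = 10^(−4.70) = 2.00 × 10^-5
Ka = x²/(C₀ − x); solving the quadratic gives x = 1.79 × 10^-4 M.
Fraction ionized = 1.79 × 10^-4 / 0.00179 = 0.1000 → 10.0%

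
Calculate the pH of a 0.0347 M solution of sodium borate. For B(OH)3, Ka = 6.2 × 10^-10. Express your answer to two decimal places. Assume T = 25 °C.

B(OH)4- is the conjugate base of the weak acid B(OH)3.
Kb = Kw/Ka = 1.0×10^-14 / 6.2 × 10^-10 = 1.61 × 10^-5
Kb = [OH-]²/(0.0347 − [OH-]) = 1.61 × 10^-5
Assume [OH-] ≪ 0.0347: [OH-] ≈ √(1.61 × 10^-5 × 0.0347) = 7.47 × 10^-4 M
pOH = −log(7.47 × 10^-4) = 3.13; pH = 14.00 − 3.13 = 10.87

pH = 10.87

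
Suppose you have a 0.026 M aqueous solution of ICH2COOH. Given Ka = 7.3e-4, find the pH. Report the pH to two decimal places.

ICH2COOH ⇌ ICH2COO- + H+
From the ICE table, Ka = x²/(0.026 − x) = 7.3 × 10^-4.
Here C₀/Ka ≈ 35.6, so the small-x approximation fails. Use the quadratic:
x = (−Ka + √(Ka² + 4·Ka·C₀))/2 = 4.01 × 10^-3 M
pH = −log[H+] = −log(4.01 × 10^-3) = 2.40

pH = 2.40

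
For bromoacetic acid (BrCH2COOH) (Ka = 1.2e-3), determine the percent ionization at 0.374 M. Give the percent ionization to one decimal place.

5.5%

BrCH2COOH ⇌ BrCH2COO- + H+; let x = [H+] at equilibrium.
Ka = x²/(C₀ − x); solving the quadratic gives x = 2.06 × 10^-2 M.
% ionization = x/C₀ × 100% = 2.06 × 10^-2/0.374 × 100% = 5.5%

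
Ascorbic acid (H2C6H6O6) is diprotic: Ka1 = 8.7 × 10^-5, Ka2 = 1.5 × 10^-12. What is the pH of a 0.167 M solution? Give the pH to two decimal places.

pH = 2.42

Ka1 ≫ Ka2, so treat the first dissociation as the only significant source of H+.
Ka1 = x²/(0.167 − x) = 8.7 × 10^-5
x ≈ √(8.7 × 10^-5 × 0.167) = 3.81 × 10^-3 M
pH = −log(3.81 × 10^-3) = 2.42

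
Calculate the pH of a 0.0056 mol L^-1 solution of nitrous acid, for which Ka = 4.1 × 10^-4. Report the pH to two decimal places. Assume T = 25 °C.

pH = 2.88

HNO2 ⇌ NO2- + H+
From the ICE table, Ka = x²/(0.0056 − x) = 4.1 × 10^-4.
Here C₀/Ka ≈ 13.7, so the small-x approximation fails. Use the quadratic:
x = [−0.00041 + √(0.00041² + 9.18e-06)]/2 = 1.32 × 10^-3 M
pH = −log[H+] = −log(1.32 × 10^-3) = 2.88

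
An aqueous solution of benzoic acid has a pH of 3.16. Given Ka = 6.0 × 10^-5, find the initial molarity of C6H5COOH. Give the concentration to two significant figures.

C₀ = 8.7 × 10^-3 M

[H+] = 10^(-3.16) = 6.92 × 10^-4 M = x
Ka = x²/(C₀ − x) ⇒ C₀ = x + x²/Ka
C₀ = 6.92 × 10^-4 + (6.92 × 10^-4)²/(6.0 × 10^-5) = 8.67 × 10^-3 M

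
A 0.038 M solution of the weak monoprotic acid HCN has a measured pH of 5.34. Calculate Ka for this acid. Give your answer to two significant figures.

[H+] = 10^(-5.34) = 4.57 × 10^-6 M
At equilibrium [HA] = 0.038 − 4.57 × 10^-6 = 3.80 × 10^-2 M
Ka = [H+][A-]/[HA] = (4.57 × 10^-6)² / 3.80 × 10^-2 = 5.5 × 10^-10

Ka = 5.5 × 10^-10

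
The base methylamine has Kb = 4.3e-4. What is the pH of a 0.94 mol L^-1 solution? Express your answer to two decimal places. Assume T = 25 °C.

pH = 12.30

CH3NH2 + H2O ⇌ CH3NH3+ + OH-
Kb = [OH-]²/(0.94 − [OH-]) = 4.3 × 10^-4
Since Kb ≪ C₀, [OH-] ≈ √(Kb·C₀) = 2.01 × 10^-2 M.
pOH = 1.70, so pH = 14.00 − pOH = 12.30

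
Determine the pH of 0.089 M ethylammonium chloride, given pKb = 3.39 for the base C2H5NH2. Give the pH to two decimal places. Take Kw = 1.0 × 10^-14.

C2H5NH3+ is the conjugate acid of the weak base C2H5NH2.
Kb = 10^(−3.39) = 4.07 × 10^-4
Ka = Kw/Kb = 1.0×10^-14 / 4.07 × 10^-4 = 2.46 × 10^-11
Let x = [H+] at equilibrium. Ka = x²/(0.089 − x).
Since Ka ≪ C₀, x ≈ √(Ka·C₀) = 1.48 × 10^-6 M.
pH = −log(1.48 × 10^-6) = 5.83

pH = 5.83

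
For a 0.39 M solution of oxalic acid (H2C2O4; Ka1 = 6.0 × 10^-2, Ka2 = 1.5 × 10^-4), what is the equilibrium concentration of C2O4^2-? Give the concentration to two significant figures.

1.5 × 10^-4 M

First ionization gives [H+] ≈ [HC2O4-] = 1.26 × 10^-1 M.
Second step: Ka2 = [H+][C2O4^2-]/[HC2O4-] ≈ [C2O4^2-] (since [H+] ≈ [HC2O4-]).
So [C2O4^2-] ≈ Ka2.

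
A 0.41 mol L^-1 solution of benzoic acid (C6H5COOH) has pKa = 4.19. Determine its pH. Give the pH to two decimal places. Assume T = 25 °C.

C6H5COOH ⇌ C6H5COO- + H+
Ka = 10^(−4.19) = 6.46 × 10^-5
From the ICE table, Ka = [H+]²/(0.41 − [H+]) = 6.46 × 10^-5.
Neglecting [H+] in the denominator: [H+] = √(6.46 × 10^-5 × 0.41) = 5.15 × 10^-3 M
pH = −log(5.15 × 10^-3) = 2.29

pH = 2.29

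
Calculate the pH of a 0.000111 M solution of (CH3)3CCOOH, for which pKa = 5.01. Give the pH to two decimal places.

(CH3)3CCOOH ⇌ (CH3)3CCOO- + H+
Ka = 10^(−5.01) = 9.77 × 10^-6
Ka = x²/(0.000111 − x) = 9.77 × 10^-6
The 5% rule fails; solving x² + Ka·x − Ka·C₀ = 0 exactly:
x = [−9.77e-06 + √(9.77e-06² + 4.34e-09)]/2 = 2.84 × 10^-5 M
pH = −log(2.84 × 10^-5) = 4.55

pH = 4.55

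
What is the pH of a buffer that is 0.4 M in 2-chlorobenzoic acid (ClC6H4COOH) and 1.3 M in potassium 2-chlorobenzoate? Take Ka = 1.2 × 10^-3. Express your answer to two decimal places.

pKa = −log(1.2 × 10^-3) = 2.921
Henderson–Hasselbalch: pH = pKa + log([ClC6H4COO-]/[ClC6H4COOH]) = 2.921 + log(1.3/0.4)
pH = 2.921 + (+0.512) = 3.43

pH = 3.43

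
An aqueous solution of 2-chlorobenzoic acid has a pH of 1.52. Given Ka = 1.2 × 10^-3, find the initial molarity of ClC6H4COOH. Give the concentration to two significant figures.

[H+] = 10^(-1.52) = 3.02 × 10^-2 M = x
Ka = x²/(C₀ − x) ⇒ C₀ = x + x²/Ka
C₀ = 3.02 × 10^-2 + (3.02 × 10^-2)²/(1.2 × 10^-3) = 7.90 × 10^-1 M

C₀ = 7.9 × 10^-1 M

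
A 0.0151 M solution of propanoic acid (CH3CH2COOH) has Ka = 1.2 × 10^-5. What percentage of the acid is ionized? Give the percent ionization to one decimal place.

2.8%

CH3CH2COOH ⇌ CH3CH2COO- + H+; let x = [H+] at equilibrium.
x ≈ √(Ka·C₀) = √(1.2 × 10^-5 × 0.0151) = 4.26 × 10^-4 M
Fraction ionized = 4.26 × 10^-4 / 0.0151 = 0.0282 → 2.8%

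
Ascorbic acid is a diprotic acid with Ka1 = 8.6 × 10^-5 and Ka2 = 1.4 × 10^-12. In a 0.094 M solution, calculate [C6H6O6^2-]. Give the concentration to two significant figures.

First ionization gives [H+] ≈ [HC6H6O6-] = 2.84 × 10^-3 M.
Second step: Ka2 = [H+][C6H6O6^2-]/[HC6H6O6-] ≈ [C6H6O6^2-] (since [H+] ≈ [HC6H6O6-]).
So [C6H6O6^2-] ≈ Ka2.

1.4 × 10^-12 M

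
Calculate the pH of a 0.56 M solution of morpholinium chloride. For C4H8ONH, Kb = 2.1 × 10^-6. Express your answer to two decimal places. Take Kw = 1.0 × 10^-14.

C4H8ONH2+ is the conjugate acid of the weak base C4H8ONH.
Ka = Kw/Kb = 1.0×10^-14 / 2.1 × 10^-6 = 4.76 × 10^-9
From the ICE table, Ka = [H+]²/(0.56 − [H+]) = 4.76 × 10^-9.
Neglecting [H+] in the denominator: [H+] = √(4.76 × 10^-9 × 0.56) = 5.16 × 10^-5 M
Check: 0.0092% ionized — well under 5%, approximation valid.
pH = −log(5.16 × 10^-5) = 4.29

pH = 4.29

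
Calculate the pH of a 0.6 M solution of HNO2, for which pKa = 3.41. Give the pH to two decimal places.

pH = 1.82

HNO2 ⇌ NO2- + H+
Ka = 10^(−3.41) = 3.89 × 10^-4
Let x = [H+] at equilibrium. Ka = x²/(0.6 − x).
Assume x ≪ 0.6: x ≈ √(3.89 × 10^-4 × 0.6) = 1.53 × 10^-2 M
pH = −log[H+] = −log(1.53 × 10^-2) = 1.82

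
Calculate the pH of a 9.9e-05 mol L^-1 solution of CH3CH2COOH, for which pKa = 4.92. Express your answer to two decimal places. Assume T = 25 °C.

CH3CH2COOH ⇌ CH3CH2COO- + H+
Ka = 10^(−4.92) = 1.20 × 10^-5
Ka = [H+]²/(9.9e-05 − [H+]) = 1.20 × 10^-5
Here C₀/Ka ≈ 8.25, so the small-[H+] approximation fails. Use the quadratic:
[H+] = [−1.2e-05 + √(1.2e-05² + 4.75e-09)]/2 = 2.90 × 10^-5 M
pH = −log[H+] = −log(2.90 × 10^-5) = 4.54

pH = 4.54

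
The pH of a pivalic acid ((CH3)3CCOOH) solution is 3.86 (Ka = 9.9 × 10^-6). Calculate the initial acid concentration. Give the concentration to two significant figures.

C₀ = 2.1 × 10^-3 M

[H+] = 10^(-3.86) = 1.38 × 10^-4 M = x
Ka = x²/(C₀ − x) ⇒ C₀ = x + x²/Ka
C₀ = 1.38 × 10^-4 + (1.38 × 10^-4)²/(9.9 × 10^-6) = 2.06 × 10^-3 M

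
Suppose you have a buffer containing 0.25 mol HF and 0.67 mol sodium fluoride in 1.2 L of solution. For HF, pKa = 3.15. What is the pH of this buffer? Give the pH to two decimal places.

pH = 3.58

pH = pKa + log([A⁻]/[HA]) = 3.15 + log(0.67/0.25)
pH = 3.15 + (+0.428) = 3.58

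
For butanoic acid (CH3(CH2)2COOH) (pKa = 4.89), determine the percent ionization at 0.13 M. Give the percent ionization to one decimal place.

CH3(CH2)2COOH ⇌ CH3(CH2)2COO- + H+; let x = [H+] at equilibrium.
Ka = 10^(−4.89) = 1.29 × 10^-5
x ≈ √(Ka·C₀) = √(1.29 × 10^-5 × 0.13) = 1.29 × 10^-3 M
% ionization = x/C₀ × 100% = 1.29 × 10^-3/0.13 × 100% = 1.0%

1.0%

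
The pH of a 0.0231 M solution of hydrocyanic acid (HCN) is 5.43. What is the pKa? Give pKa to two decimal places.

[H+] = 10^(-5.43) = 3.72 × 10^-6 M
At equilibrium [HA] = 0.0231 − 3.72 × 10^-6 = 2.31 × 10^-2 M
Ka = [H+][A-]/[HA] = (3.72 × 10^-6)² / 2.31 × 10^-2 = 5.99 × 10^-10
pKa = -log(5.99 × 10^-10) = 9.22

pKa = 9.22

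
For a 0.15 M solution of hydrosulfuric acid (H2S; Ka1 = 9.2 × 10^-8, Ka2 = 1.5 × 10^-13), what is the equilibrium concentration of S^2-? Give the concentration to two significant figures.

First ionization gives [H+] ≈ [HS-] = 1.17 × 10^-4 M.
Second step: Ka2 = [H+][S^2-]/[HS-] ≈ [S^2-] (since [H+] ≈ [HS-]).
So [S^2-] ≈ Ka2.

1.5 × 10^-13 M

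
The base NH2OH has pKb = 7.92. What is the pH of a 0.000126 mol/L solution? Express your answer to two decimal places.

pH = 8.09

NH2OH + H2O ⇌ NH3OH+ + OH-
Kb = 10^(−7.92) = 1.20 × 10^-8
From the ICE table, Kb = [OH-]²/(0.000126 − [OH-]) = 1.20 × 10^-8.
Assume [OH-] ≪ 0.000126: [OH-] ≈ √(1.20 × 10^-8 × 0.000126) = 1.23 × 10^-6 M
pOH = 5.91, so pH = 14.00 − pOH = 8.09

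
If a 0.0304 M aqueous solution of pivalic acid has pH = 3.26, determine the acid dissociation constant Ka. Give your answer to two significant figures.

Ka = 1.0 × 10^-5

[H+] = 10^(-3.26) = 5.50 × 10^-4 M
At equilibrium [HA] = 0.0304 − 5.50 × 10^-4 = 2.99 × 10^-2 M
Ka = [H+][A-]/[HA] = (5.50 × 10^-4)² / 2.99 × 10^-2 = 1.0 × 10^-5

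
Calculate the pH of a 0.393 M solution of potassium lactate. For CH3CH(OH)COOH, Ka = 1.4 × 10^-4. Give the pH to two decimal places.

pH = 8.72

CH3CH(OH)COO- is the conjugate base of the weak acid CH3CH(OH)COOH.
Kb = Kw/Ka = 1.0×10^-14 / 1.4 × 10^-4 = 7.14 × 10^-11
Kb = [OH-]²/(0.393 − [OH-]) = 7.14 × 10^-11
Neglecting [OH-] in the denominator: [OH-] = √(7.14 × 10^-11 × 0.393) = 5.30 × 10^-6 M
pOH = 5.28, so pH = 14.00 − pOH = 8.72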